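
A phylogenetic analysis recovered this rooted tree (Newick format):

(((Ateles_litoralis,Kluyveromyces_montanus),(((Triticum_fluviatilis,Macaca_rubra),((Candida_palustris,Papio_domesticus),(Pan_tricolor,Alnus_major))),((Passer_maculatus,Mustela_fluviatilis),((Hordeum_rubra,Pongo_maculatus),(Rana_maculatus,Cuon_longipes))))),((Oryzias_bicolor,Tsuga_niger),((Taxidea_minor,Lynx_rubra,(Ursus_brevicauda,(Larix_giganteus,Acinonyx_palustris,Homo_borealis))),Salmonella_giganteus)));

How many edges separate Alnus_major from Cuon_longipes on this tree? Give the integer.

8

The MRCA of Alnus_major and Cuon_longipes is the node subtending (((Triticum_fluviatilis,Macaca_rubra),((Candida_palustris,Papio_domesticus),(Pan_tricolor,Alnus_major))),((Passer_maculatus,Mustela_fluviatilis),((Hordeum_rubra,Pongo_maculatus),(Rana_maculatus,Cuon_longipes)))).
From Alnus_major up to that node: 4 branches. From Cuon_longipes up to the same node: 4 branches. Total: 4 + 4 = 8.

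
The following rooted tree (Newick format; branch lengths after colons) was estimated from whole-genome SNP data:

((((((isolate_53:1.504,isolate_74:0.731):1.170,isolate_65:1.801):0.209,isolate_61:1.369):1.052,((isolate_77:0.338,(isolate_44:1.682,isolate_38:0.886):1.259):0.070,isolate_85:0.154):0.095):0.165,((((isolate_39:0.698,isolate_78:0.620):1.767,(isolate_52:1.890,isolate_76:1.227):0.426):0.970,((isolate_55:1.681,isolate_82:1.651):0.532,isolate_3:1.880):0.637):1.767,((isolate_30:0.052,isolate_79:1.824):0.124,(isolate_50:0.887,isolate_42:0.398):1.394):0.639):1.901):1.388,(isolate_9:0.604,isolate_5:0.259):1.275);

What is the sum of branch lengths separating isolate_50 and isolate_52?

7.973

The path runs isolate_50 → … → MRCA → … → isolate_52; the MRCA is the node subtending ((((isolate_39,isolate_78),(isolate_52,isolate_76)),((isolate_55,isolate_82),isolate_3)),((isolate_30,isolate_79),(isolate_50,isolate_42))).
Branch lengths along that path: 0.887 + 1.394 + 0.639 + 1.767 + 0.970 + 0.426 + 1.890 = 7.973.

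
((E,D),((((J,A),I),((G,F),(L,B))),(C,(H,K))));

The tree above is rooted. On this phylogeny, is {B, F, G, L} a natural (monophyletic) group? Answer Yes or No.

Yes

The most recent common ancestor of these taxa subtends ((G,F),(L,B)).
That clade has exactly 4 tips — every listed taxon and nothing else — so the group is monophyletic.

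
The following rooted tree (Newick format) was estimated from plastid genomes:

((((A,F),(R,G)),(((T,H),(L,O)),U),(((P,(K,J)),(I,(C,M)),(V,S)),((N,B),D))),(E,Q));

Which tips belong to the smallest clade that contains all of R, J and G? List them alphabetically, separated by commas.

A, B, C, D, F, G, H, I, J, K, L, M, N, O, P, R, S, T, U, V

Tracing R: it sits inside (R,G).
Tracing J: it sits inside (K,J).
Tracing G: it sits inside (R,G).
The smallest clade enclosing all 3 is (((A,F),(R,G)),(((T,H),(L,O)),U),(((P,(K,J)),(I,(C,M)),(V,S)),((N,B),D))); the answer is its 20 terminal taxa in alphabetical order.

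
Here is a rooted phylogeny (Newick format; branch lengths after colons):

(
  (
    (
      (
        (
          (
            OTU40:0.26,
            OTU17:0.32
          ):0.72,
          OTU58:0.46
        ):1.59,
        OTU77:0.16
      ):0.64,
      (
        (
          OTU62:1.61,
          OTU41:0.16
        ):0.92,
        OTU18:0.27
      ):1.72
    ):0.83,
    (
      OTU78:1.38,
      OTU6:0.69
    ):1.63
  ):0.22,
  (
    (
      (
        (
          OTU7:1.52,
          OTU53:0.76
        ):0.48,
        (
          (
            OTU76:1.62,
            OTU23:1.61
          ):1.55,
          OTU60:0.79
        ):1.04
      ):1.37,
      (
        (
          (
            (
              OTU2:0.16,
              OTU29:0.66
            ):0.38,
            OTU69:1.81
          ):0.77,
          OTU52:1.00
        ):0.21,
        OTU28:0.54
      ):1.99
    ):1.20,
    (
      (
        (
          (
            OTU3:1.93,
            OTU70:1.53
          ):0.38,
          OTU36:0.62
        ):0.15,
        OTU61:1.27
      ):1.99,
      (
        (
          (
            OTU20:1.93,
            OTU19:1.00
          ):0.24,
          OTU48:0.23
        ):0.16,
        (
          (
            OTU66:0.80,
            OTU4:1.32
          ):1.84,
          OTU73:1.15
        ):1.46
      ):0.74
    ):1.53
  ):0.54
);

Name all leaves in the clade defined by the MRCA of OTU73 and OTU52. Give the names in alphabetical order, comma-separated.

Tracing OTU73: it sits inside ((OTU66,OTU4),OTU73).
Tracing OTU52: it sits inside (((OTU2,OTU29),OTU69),OTU52).
The smallest clade enclosing both is ((((OTU7,OTU53),((OTU76,OTU23),OTU60)),((((OTU2,OTU29),OTU69),OTU52),OTU28)),((((OTU3,OTU70),OTU36),OTU61),(((OTU20,OTU19),OTU48),((OTU66,OTU4),OTU73)))); the answer is its 20 terminal taxa in alphabetical order.

OTU19, OTU2, OTU20, OTU23, OTU28, OTU29, OTU3, OTU36, OTU4, OTU48, OTU52, OTU53, OTU60, OTU61, OTU66, OTU69, OTU7, OTU70, OTU73, OTU76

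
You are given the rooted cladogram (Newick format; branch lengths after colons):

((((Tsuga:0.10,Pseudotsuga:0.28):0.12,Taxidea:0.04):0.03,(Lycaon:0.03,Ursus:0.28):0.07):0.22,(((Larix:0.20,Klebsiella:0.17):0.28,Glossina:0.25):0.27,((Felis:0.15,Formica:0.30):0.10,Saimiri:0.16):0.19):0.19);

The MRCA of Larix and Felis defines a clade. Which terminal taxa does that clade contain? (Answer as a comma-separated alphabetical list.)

Felis, Formica, Glossina, Klebsiella, Larix, Saimiri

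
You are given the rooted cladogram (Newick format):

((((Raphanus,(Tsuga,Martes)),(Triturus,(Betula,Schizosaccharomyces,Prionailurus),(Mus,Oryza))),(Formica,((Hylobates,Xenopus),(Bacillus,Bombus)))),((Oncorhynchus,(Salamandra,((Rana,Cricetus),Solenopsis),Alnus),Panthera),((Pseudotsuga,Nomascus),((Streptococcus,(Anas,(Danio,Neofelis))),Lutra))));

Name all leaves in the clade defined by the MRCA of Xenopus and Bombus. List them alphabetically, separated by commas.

Bacillus, Bombus, Hylobates, Xenopus

Tracing Xenopus: it sits inside (Hylobates,Xenopus).
Tracing Bombus: it sits inside (Bacillus,Bombus).
The smallest clade enclosing both is ((Hylobates,Xenopus),(Bacillus,Bombus)); the answer is its 4 terminal taxa in alphabetical order.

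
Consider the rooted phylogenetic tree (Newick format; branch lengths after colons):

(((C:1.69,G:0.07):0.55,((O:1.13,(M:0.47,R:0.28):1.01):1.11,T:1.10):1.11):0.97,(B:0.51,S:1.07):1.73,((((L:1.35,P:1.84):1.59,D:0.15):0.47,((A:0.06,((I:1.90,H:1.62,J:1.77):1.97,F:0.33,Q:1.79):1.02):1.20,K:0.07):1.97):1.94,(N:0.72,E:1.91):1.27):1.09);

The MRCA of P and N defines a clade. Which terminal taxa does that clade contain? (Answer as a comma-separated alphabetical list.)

A, D, E, F, H, I, J, K, L, N, P, Q

Tracing P: it sits inside (L,P).
Tracing N: it sits inside (N,E).
The smallest clade enclosing both is ((((L,P),D),((A,((I,H,J),F,Q)),K)),(N,E)); the answer is its 12 terminal taxa in alphabetical order.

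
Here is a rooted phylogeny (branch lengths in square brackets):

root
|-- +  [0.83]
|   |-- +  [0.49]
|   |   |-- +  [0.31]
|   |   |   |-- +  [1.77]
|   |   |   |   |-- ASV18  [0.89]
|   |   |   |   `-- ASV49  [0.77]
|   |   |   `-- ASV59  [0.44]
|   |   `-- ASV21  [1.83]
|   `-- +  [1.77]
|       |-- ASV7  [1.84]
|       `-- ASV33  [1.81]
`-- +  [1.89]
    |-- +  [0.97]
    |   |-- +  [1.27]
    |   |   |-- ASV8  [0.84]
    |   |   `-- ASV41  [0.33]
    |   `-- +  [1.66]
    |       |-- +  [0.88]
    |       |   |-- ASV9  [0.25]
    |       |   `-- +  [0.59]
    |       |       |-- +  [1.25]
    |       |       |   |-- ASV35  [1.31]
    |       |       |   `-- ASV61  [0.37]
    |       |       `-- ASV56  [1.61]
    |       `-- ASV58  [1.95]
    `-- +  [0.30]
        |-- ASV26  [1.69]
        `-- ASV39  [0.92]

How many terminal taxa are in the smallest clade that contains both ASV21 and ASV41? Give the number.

The MRCA of ASV21 and ASV41 is the root, so the clade is the entire tree.
That clade contains 15 terminal taxa: ASV18, ASV21, ASV26, ASV33, ASV35, ASV39, ASV41, ASV49, ASV56, ASV58, ASV59, ASV61, ASV7, ASV8, ASV9.

15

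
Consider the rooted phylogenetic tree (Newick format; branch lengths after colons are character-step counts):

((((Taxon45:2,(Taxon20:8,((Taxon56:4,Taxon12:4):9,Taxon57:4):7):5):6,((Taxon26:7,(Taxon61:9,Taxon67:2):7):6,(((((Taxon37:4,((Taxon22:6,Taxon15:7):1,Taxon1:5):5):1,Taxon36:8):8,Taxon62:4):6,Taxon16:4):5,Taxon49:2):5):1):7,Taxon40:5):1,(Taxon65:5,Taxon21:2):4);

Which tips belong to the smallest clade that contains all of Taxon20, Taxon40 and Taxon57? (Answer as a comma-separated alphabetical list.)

Taxon1, Taxon12, Taxon15, Taxon16, Taxon20, Taxon22, Taxon26, Taxon36, Taxon37, Taxon40, Taxon45, Taxon49, Taxon56, Taxon57, Taxon61, Taxon62, Taxon67

Tracing Taxon20: it sits inside (Taxon20,((Taxon56,Taxon12),Taxon57)).
Tracing Taxon40: it sits inside (((Taxon45,(Taxon20,((Taxon56,Taxon12),Taxon57))),((Taxon26,(Taxon61,Taxon67)),(((((Taxon37,((Taxon22,Taxon15),Taxon1)),Taxon36),Taxon62),Taxon16),Taxon49))),Taxon40).
Tracing Taxon57: it sits inside ((Taxon56,Taxon12),Taxon57).
The smallest clade enclosing all 3 is (((Taxon45,(Taxon20,((Taxon56,Taxon12),Taxon57))),((Taxon26,(Taxon61,Taxon67)),(((((Taxon37,((Taxon22,Taxon15),Taxon1)),Taxon36),Taxon62),Taxon16),Taxon49))),Taxon40); the answer is its 17 terminal taxa in alphabetical order.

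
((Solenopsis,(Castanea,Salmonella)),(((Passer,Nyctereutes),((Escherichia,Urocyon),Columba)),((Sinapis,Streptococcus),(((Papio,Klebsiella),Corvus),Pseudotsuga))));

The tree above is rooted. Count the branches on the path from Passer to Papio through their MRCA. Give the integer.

8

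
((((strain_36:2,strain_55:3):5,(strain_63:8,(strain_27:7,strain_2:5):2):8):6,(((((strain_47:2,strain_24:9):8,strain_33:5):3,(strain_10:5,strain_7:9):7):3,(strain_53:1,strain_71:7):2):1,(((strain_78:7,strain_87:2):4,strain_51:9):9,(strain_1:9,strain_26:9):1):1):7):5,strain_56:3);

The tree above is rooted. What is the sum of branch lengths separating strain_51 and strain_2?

The path runs strain_51 → … → MRCA → … → strain_2; the MRCA is the node subtending (((strain_36,strain_55),(strain_63,(strain_27,strain_2))),(((((strain_47,strain_24),strain_33),(strain_10,strain_7)),(strain_53,strain_71)),(((strain_78,strain_87),strain_51),(strain_1,strain_26)))).
Branch lengths along that path: 9 + 9 + 1 + 7 + 6 + 8 + 2 + 5 = 47.

47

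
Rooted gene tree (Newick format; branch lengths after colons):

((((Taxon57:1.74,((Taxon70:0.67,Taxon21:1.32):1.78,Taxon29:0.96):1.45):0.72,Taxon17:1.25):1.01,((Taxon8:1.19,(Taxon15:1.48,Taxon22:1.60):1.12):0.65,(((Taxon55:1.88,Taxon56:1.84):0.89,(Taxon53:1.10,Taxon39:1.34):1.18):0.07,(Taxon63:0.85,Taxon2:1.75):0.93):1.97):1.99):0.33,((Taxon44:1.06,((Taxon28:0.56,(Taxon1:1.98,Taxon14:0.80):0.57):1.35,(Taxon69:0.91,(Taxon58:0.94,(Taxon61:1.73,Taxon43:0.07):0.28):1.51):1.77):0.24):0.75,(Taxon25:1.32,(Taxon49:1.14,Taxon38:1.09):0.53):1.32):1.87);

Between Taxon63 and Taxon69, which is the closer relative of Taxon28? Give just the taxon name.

The MRCA of Taxon28 and Taxon69 subtends ((Taxon28,(Taxon1,Taxon14)),(Taxon69,(Taxon58,(Taxon61,Taxon43)))) (7 taxa).
The MRCA of Taxon28 and Taxon63 is the root, subtending the entire tree (25 taxa).
The first is nested inside the second, so Taxon28 shares a more recent common ancestor with Taxon69.

Taxon69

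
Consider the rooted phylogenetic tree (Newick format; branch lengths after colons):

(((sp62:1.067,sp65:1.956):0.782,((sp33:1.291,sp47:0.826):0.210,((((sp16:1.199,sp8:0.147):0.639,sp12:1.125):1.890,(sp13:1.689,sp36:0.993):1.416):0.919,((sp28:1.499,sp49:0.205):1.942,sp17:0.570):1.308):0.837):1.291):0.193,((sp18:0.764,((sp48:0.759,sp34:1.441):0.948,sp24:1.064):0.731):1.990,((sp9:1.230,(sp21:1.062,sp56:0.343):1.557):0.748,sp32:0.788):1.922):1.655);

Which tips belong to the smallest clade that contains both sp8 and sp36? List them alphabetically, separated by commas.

sp12, sp13, sp16, sp36, sp8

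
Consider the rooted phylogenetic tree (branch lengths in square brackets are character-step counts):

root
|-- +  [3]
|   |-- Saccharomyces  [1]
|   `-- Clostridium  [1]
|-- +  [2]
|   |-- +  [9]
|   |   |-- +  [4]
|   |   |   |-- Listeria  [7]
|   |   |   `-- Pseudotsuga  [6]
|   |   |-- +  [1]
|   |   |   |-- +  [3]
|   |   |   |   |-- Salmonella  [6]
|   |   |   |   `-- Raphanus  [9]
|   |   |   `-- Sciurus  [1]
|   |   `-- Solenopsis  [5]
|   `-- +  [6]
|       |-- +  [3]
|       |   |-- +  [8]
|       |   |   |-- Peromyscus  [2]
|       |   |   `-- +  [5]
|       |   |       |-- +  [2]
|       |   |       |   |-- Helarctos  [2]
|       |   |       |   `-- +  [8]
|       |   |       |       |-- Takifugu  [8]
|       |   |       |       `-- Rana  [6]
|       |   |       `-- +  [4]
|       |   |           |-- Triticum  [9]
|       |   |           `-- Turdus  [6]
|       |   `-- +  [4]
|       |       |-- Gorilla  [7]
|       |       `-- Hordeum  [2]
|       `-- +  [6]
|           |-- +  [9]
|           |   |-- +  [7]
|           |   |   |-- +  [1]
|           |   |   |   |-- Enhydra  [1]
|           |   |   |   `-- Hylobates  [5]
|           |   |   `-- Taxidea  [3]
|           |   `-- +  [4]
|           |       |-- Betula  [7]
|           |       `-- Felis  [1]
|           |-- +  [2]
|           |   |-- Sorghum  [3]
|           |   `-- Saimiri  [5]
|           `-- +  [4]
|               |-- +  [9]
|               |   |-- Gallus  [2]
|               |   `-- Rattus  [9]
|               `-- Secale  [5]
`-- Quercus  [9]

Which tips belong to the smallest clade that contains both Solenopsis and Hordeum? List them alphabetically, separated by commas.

Betula, Enhydra, Felis, Gallus, Gorilla, Helarctos, Hordeum, Hylobates, Listeria, Peromyscus, Pseudotsuga, Rana, Raphanus, Rattus, Saimiri, Salmonella, Sciurus, Secale, Solenopsis, Sorghum, Takifugu, Taxidea, Triticum, Turdus

Tracing Solenopsis: it sits inside ((Listeria,Pseudotsuga),((Salmonella,Raphanus),Sciurus),Solenopsis).
Tracing Hordeum: it sits inside (Gorilla,Hordeum).
The smallest clade enclosing both is (((Listeria,Pseudotsuga),((Salmonella,Raphanus),Sciurus),Solenopsis),(((Peromyscus,((Helarctos,(Takifugu,Rana)),(Triticum,Turdus))),(Gorilla,Hordeum)),((((Enhydra,Hylobates),Taxidea),(Betula,Felis)),(Sorghum,Saimiri),((Gallus,Rattus),Secale)))); the answer is its 24 terminal taxa in alphabetical order.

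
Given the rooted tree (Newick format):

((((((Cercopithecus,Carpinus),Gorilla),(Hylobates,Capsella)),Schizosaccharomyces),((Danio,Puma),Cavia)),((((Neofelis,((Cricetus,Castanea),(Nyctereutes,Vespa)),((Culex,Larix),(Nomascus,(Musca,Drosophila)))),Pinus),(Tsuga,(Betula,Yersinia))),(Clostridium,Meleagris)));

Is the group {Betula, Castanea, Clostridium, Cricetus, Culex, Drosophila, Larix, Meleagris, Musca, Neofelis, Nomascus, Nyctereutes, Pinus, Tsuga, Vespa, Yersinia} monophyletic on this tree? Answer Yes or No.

Yes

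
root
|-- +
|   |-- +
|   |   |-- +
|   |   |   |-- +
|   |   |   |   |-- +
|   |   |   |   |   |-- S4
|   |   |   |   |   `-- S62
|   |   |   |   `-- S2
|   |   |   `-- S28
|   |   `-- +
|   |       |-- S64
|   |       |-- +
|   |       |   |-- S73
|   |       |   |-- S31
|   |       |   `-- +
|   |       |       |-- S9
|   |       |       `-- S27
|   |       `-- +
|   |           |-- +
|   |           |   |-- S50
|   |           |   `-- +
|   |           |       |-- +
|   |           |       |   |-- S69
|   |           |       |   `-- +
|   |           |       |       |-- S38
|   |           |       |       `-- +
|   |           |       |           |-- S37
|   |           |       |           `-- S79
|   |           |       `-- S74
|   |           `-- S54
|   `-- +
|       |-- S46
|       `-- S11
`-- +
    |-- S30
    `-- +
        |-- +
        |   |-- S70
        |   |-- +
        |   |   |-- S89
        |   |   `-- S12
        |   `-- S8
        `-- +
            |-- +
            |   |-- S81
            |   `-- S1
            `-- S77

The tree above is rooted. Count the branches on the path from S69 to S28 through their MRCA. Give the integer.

The MRCA of S69 and S28 is the node subtending ((((S4,S62),S2),S28),(S64,(S73,S31,(S9,S27)),((S50,((S69,(S38,(S37,S79))),S74)),S54))).
From S69 up to that node: 6 branches. From S28 up to the same node: 2 branches. Total: 6 + 2 = 8.

8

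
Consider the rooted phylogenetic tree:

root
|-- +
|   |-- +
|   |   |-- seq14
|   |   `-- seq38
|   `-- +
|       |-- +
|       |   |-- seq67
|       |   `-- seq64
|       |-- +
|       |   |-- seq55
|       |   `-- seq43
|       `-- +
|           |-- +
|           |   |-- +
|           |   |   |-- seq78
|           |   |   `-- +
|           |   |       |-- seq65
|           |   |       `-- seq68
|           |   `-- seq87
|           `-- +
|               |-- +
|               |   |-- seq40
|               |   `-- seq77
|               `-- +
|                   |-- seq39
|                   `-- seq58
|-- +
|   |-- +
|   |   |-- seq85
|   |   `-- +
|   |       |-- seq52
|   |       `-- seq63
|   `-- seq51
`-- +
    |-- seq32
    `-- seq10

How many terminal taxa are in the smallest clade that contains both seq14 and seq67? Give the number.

14

The MRCA of seq14 and seq67 is the node subtending ((seq14,seq38),((seq67,seq64),(seq55,seq43),(((seq78,(seq65,seq68)),seq87),((seq40,seq77),(seq39,seq58))))).
That clade contains 14 terminal taxa: seq14, seq38, seq39, seq40, seq43, seq55, seq58, seq64, seq65, seq67, seq68, seq77, seq78, seq87.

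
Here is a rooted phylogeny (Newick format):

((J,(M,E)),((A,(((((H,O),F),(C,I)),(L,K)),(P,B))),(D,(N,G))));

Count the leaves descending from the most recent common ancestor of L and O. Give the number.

7

The MRCA of L and O is the node subtending ((((H,O),F),(C,I)),(L,K)).
That clade contains 7 terminal taxa: C, F, H, I, K, L, O.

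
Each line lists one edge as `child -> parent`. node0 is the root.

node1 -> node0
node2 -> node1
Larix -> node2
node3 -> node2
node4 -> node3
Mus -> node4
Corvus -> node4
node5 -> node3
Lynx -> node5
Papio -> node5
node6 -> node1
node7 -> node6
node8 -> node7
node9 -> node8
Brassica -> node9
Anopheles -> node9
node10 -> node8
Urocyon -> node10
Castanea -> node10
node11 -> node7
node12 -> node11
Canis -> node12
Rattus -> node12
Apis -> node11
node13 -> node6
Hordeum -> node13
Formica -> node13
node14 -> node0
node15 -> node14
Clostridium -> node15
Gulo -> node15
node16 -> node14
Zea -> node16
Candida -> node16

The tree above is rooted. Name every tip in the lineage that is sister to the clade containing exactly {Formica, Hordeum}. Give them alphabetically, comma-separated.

Anopheles, Apis, Brassica, Canis, Castanea, Rattus, Urocyon

The clade containing exactly {Formica, Hordeum} attaches to the tree at the node subtending ((((Brassica,Anopheles),(Urocyon,Castanea)),((Canis,Rattus),Apis)),(Hordeum,Formica)).
The other lineage descending from that same node — the sister group — is (((Brassica,Anopheles),(Urocyon,Castanea)),((Canis,Rattus),Apis)); its 7 tips in alphabetical order are the answer.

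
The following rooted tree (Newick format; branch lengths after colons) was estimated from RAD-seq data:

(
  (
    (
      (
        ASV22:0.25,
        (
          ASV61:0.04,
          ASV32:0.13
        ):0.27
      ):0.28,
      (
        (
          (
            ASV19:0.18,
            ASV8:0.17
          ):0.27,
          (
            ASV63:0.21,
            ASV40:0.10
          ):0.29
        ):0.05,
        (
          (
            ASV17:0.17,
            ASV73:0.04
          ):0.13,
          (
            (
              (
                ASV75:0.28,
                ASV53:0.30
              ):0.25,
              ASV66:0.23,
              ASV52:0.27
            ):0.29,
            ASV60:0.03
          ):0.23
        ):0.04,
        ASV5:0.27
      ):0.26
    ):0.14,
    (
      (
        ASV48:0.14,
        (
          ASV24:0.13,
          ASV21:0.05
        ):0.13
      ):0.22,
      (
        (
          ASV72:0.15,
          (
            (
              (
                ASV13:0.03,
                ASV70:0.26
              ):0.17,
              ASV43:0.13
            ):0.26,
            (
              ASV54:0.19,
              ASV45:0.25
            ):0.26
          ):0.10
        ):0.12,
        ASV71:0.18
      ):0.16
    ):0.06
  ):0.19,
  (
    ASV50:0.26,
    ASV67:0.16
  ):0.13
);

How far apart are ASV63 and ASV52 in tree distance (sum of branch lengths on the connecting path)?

The path runs ASV63 → … → MRCA → … → ASV52; the MRCA is the node subtending (((ASV19,ASV8),(ASV63,ASV40)),((ASV17,ASV73),(((ASV75,ASV53),ASV66,ASV52),ASV60)),ASV5).
Branch lengths along that path: 0.21 + 0.29 + 0.05 + 0.04 + 0.23 + 0.29 + 0.27 = 1.38.

1.38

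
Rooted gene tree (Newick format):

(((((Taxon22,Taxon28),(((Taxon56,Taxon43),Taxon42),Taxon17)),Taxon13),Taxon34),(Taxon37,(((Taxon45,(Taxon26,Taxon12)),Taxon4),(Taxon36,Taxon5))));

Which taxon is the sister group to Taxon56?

Taxon43

Taxon56 attaches to the tree at the node subtending (Taxon56,Taxon43).
The other lineage descending from that same node — the sister group — is the single tip Taxon43.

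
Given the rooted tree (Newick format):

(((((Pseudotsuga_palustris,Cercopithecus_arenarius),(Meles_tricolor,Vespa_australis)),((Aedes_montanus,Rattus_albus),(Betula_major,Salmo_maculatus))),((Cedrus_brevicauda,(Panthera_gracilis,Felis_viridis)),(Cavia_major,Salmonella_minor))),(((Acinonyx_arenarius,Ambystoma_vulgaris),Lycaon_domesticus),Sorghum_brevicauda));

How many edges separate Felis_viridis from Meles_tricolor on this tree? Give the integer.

8

The MRCA of Felis_viridis and Meles_tricolor is the node subtending ((((Pseudotsuga_palustris,Cercopithecus_arenarius),(Meles_tricolor,Vespa_australis)),((Aedes_montanus,Rattus_albus),(Betula_major,Salmo_maculatus))),((Cedrus_brevicauda,(Panthera_gracilis,Felis_viridis)),(Cavia_major,Salmonella_minor))).
From Felis_viridis up to that node: 4 branches. From Meles_tricolor up to the same node: 4 branches. Total: 4 + 4 = 8.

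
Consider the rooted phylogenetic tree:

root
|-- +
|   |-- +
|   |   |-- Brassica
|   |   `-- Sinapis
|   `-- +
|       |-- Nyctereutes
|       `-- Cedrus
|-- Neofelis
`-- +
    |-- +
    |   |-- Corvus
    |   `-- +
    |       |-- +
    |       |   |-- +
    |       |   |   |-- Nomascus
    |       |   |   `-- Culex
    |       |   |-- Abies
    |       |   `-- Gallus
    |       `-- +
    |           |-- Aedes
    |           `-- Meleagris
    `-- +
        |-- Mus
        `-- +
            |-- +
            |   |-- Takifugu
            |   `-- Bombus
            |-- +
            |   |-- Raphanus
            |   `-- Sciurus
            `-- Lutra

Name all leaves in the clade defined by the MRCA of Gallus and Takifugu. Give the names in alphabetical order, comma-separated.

Tracing Gallus: it sits inside ((Nomascus,Culex),Abies,Gallus).
Tracing Takifugu: it sits inside (Takifugu,Bombus).
The smallest clade enclosing both is ((Corvus,(((Nomascus,Culex),Abies,Gallus),(Aedes,Meleagris))),(Mus,((Takifugu,Bombus),(Raphanus,Sciurus),Lutra))); the answer is its 13 terminal taxa in alphabetical order.

Abies, Aedes, Bombus, Corvus, Culex, Gallus, Lutra, Meleagris, Mus, Nomascus, Raphanus, Sciurus, Takifugu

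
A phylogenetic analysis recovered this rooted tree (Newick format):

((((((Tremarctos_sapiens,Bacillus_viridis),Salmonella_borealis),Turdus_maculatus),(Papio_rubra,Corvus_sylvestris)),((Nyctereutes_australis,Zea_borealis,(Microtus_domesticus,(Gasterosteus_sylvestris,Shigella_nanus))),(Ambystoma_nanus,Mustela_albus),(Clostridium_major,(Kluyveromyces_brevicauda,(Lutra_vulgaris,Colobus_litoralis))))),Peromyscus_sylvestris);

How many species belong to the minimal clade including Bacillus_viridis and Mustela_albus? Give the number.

The MRCA of Bacillus_viridis and Mustela_albus is the node subtending (((((Tremarctos_sapiens,Bacillus_viridis),Salmonella_borealis),Turdus_maculatus),(Papio_rubra,Corvus_sylvestris)),((Nyctereutes_australis,Zea_borealis,(Microtus_domesticus,(Gasterosteus_sylvestris,Shigella_nanus))),(Ambystoma_nanus,Mustela_albus),(Clostridium_major,(Kluyveromyces_brevicauda,(Lutra_vulgaris,Colobus_litoralis))))).
That clade contains 17 terminal taxa: Ambystoma_nanus, Bacillus_viridis, Clostridium_major, Colobus_litoralis, Corvus_sylvestris, Gasterosteus_sylvestris, Kluyveromyces_brevicauda, Lutra_vulgaris, Microtus_domesticus, Mustela_albus, Nyctereutes_australis, Papio_rubra, Salmonella_borealis, Shigella_nanus, Tremarctos_sapiens, Turdus_maculatus, Zea_borealis.

17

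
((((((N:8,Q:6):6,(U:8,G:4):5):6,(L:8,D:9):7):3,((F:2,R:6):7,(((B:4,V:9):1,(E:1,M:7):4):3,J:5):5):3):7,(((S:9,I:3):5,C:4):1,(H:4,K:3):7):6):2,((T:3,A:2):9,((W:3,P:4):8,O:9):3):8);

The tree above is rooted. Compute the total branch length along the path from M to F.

28

The path runs M → … → MRCA → … → F; the MRCA is the node subtending ((F,R),(((B,V),(E,M)),J)).
Branch lengths along that path: 7 + 4 + 3 + 5 + 7 + 2 = 28.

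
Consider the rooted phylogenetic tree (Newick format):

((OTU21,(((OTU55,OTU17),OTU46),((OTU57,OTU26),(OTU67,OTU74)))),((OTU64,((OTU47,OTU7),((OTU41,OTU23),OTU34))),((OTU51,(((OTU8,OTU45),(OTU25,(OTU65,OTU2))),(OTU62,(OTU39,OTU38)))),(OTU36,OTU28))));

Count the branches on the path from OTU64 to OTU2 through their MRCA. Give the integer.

The MRCA of OTU64 and OTU2 is the node subtending ((OTU64,((OTU47,OTU7),((OTU41,OTU23),OTU34))),((OTU51,(((OTU8,OTU45),(OTU25,(OTU65,OTU2))),(OTU62,(OTU39,OTU38)))),(OTU36,OTU28))).
From OTU64 up to that node: 2 branches. From OTU2 up to the same node: 7 branches. Total: 2 + 7 = 9.

9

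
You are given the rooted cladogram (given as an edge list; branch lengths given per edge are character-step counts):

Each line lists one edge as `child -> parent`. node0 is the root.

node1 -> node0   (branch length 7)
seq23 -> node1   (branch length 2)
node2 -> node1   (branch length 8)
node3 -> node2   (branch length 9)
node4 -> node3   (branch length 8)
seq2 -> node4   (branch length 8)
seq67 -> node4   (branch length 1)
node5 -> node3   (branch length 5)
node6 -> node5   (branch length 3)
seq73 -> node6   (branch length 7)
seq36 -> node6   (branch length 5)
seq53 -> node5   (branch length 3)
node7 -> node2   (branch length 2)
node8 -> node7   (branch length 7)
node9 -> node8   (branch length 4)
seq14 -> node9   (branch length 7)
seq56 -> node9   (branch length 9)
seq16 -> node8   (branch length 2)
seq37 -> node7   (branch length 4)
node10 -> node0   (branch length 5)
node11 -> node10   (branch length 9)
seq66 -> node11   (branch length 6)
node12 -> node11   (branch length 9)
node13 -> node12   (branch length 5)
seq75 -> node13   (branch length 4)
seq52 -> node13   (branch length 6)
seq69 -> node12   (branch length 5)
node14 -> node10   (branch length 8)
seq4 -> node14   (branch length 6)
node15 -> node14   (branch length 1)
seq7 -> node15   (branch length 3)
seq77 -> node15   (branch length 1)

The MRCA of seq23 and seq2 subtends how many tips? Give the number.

The MRCA of seq23 and seq2 is the node subtending (seq23,(((seq2,seq67),((seq73,seq36),seq53)),(((seq14,seq56),seq16),seq37))).
That clade contains 10 terminal taxa: seq14, seq16, seq2, seq23, seq36, seq37, seq53, seq56, seq67, seq73.

10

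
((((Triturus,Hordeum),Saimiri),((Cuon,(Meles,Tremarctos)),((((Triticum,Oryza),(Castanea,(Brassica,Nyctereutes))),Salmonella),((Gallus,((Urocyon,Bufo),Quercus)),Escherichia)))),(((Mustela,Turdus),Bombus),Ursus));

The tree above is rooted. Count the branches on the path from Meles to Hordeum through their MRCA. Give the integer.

7

The MRCA of Meles and Hordeum is the node subtending (((Triturus,Hordeum),Saimiri),((Cuon,(Meles,Tremarctos)),((((Triticum,Oryza),(Castanea,(Brassica,Nyctereutes))),Salmonella),((Gallus,((Urocyon,Bufo),Quercus)),Escherichia)))).
From Meles up to that node: 4 branches. From Hordeum up to the same node: 3 branches. Total: 4 + 3 = 7.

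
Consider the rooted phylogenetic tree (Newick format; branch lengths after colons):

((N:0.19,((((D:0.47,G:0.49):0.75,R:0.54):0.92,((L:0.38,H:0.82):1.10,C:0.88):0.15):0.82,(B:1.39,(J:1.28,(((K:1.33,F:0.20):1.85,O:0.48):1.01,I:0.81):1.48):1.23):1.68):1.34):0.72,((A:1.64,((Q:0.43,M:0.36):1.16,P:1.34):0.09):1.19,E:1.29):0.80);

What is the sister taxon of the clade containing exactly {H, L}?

The clade containing exactly {H, L} attaches to the tree at the node subtending ((L,H),C).
The other lineage descending from that same node — the sister group — is the single tip C.

C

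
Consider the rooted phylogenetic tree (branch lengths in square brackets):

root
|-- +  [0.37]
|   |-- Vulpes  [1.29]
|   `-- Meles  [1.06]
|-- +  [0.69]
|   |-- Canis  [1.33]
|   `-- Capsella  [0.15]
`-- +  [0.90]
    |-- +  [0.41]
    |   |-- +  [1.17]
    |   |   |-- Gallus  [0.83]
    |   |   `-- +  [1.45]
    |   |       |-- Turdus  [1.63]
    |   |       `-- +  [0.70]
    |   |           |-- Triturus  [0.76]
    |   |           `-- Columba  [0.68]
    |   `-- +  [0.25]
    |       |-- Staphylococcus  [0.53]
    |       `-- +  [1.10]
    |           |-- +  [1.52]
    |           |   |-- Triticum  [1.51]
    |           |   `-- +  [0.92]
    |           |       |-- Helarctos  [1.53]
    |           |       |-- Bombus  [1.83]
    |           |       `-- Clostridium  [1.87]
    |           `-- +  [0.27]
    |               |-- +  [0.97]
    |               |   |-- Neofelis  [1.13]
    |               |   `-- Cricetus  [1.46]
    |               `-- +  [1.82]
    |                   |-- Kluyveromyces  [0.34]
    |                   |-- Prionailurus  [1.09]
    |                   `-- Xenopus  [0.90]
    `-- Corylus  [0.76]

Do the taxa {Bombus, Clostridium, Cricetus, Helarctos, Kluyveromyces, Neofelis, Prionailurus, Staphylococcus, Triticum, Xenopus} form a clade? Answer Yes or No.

The most recent common ancestor of these taxa subtends (Staphylococcus,((Triticum,(Helarctos,Bombus,Clostridium)),((Neofelis,Cricetus),(Kluyveromyces,Prionailurus,Xenopus)))).
That clade has exactly 10 tips — every listed taxon and nothing else — so the group is monophyletic.

Yes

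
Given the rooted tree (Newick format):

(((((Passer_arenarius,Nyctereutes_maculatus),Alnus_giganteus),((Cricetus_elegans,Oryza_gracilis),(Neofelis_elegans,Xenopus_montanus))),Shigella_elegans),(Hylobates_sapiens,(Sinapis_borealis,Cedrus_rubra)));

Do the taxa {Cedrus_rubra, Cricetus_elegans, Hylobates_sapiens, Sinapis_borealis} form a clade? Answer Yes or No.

The MRCA of the listed taxa is the root, so the smallest clade containing them is the whole tree.
That clade also contains Alnus_giganteus, Neofelis_elegans, Nyctereutes_maculatus, Oryza_gracilis, Passer_arenarius, Shigella_elegans, Xenopus_montanus, which are not in the proposed group, so the group is not monophyletic.

No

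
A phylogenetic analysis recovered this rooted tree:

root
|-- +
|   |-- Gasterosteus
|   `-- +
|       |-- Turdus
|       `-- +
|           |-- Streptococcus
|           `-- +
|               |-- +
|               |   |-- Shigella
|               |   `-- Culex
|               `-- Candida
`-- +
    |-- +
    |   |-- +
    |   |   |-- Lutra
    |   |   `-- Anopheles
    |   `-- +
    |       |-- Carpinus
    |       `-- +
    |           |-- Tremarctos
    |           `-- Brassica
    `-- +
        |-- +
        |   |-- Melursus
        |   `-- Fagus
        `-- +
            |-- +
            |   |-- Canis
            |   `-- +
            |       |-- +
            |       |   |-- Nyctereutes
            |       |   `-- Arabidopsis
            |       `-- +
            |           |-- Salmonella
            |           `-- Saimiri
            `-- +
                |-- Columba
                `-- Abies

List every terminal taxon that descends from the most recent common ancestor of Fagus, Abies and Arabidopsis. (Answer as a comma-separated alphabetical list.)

Tracing Fagus: it sits inside (Melursus,Fagus).
Tracing Abies: it sits inside (Columba,Abies).
Tracing Arabidopsis: it sits inside (Nyctereutes,Arabidopsis).
The smallest clade enclosing all 3 is ((Melursus,Fagus),((Canis,((Nyctereutes,Arabidopsis),(Salmonella,Saimiri))),(Columba,Abies))); the answer is its 9 terminal taxa in alphabetical order.

Abies, Arabidopsis, Canis, Columba, Fagus, Melursus, Nyctereutes, Saimiri, Salmonella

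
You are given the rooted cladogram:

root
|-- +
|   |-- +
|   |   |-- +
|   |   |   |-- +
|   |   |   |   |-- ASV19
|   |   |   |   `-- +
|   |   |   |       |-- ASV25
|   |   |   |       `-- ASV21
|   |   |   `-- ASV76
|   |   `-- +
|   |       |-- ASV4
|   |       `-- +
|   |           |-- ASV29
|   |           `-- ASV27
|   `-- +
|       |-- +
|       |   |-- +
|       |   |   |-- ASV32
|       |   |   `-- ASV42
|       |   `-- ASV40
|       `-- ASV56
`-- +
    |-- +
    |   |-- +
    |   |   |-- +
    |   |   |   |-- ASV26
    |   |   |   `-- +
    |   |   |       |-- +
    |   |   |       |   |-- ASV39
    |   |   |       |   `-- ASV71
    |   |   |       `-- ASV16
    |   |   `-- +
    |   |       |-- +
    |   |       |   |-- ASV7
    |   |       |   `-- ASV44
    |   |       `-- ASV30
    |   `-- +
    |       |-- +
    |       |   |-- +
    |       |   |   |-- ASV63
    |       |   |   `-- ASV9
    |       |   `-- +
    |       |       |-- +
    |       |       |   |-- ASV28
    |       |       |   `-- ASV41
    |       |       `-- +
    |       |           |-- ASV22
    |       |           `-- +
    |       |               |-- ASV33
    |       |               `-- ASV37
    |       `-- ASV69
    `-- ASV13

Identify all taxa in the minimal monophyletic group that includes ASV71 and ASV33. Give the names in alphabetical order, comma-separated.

Tracing ASV71: it sits inside (ASV39,ASV71).
Tracing ASV33: it sits inside (ASV33,ASV37).
The smallest clade enclosing both is (((ASV26,((ASV39,ASV71),ASV16)),((ASV7,ASV44),ASV30)),(((ASV63,ASV9),((ASV28,ASV41),(ASV22,(ASV33,ASV37)))),ASV69)); the answer is its 15 terminal taxa in alphabetical order.

ASV16, ASV22, ASV26, ASV28, ASV30, ASV33, ASV37, ASV39, ASV41, ASV44, ASV63, ASV69, ASV7, ASV71, ASV9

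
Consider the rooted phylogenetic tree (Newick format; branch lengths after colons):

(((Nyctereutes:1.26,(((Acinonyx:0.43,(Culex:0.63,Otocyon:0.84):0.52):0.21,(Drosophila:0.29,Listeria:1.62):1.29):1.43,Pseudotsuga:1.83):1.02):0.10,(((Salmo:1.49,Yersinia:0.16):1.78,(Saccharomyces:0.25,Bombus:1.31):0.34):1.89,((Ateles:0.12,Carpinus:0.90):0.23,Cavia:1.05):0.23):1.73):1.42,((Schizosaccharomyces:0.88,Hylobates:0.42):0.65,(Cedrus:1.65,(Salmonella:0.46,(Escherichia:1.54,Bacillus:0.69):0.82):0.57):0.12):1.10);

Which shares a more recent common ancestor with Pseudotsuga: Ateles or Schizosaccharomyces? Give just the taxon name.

The MRCA of Pseudotsuga and Ateles subtends ((Nyctereutes,(((Acinonyx,(Culex,Otocyon)),(Drosophila,Listeria)),Pseudotsuga)),(((Salmo,Yersinia),(Saccharomyces,Bombus)),((Ateles,Carpinus),Cavia))) (14 taxa).
The MRCA of Pseudotsuga and Schizosaccharomyces is the root, subtending the entire tree (20 taxa).
The first is nested inside the second, so Pseudotsuga shares a more recent common ancestor with Ateles.

Ateles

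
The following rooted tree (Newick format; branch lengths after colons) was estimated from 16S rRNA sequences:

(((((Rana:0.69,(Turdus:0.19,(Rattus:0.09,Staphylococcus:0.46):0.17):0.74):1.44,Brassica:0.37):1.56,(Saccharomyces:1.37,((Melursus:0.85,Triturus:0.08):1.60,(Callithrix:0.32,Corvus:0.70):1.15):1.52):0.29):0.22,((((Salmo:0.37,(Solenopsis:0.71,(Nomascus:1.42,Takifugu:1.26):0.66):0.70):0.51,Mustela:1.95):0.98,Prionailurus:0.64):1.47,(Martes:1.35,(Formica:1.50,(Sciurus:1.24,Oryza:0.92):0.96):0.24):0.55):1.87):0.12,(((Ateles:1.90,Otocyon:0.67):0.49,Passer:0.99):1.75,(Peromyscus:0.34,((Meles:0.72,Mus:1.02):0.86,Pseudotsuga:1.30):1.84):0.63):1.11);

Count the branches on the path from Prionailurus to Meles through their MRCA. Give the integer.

9

The MRCA of Prionailurus and Meles is the root of the tree.
From Prionailurus up to that node: 4 branches. From Meles up to the same node: 5 branches. Total: 4 + 5 = 9.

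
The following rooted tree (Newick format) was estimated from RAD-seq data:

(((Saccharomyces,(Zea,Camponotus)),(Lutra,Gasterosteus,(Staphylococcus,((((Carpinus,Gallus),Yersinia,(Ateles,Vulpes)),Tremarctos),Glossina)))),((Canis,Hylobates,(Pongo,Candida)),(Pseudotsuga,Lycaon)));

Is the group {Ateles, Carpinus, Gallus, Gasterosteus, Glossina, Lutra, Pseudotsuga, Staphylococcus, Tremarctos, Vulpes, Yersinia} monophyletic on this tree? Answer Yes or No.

No

The MRCA of the listed taxa is the root, so the smallest clade containing them is the whole tree.
That clade also contains Camponotus, Candida, Canis, Hylobates, Lycaon, Pongo, Saccharomyces, Zea, which are not in the proposed group, so the group is not monophyletic.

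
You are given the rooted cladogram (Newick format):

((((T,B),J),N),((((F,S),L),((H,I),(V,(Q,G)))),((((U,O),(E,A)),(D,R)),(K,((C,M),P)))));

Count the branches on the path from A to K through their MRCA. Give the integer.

6

The MRCA of A and K is the node subtending ((((U,O),(E,A)),(D,R)),(K,((C,M),P))).
From A up to that node: 4 branches. From K up to the same node: 2 branches. Total: 4 + 2 = 6.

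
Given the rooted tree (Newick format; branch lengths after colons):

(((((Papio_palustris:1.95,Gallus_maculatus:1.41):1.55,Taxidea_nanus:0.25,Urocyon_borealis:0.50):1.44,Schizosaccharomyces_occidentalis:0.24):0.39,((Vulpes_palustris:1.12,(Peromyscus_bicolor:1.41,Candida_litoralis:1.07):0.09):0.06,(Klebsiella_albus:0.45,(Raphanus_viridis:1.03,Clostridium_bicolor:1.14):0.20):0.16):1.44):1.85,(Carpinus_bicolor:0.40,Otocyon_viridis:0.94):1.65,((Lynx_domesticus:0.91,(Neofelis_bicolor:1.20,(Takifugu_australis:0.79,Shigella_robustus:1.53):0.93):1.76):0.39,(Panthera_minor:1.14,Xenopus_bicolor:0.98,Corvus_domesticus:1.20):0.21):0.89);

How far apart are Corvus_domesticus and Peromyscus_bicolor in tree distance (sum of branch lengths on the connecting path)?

7.15

The path runs Corvus_domesticus → … → MRCA → … → Peromyscus_bicolor; the MRCA is the root of the tree.
Branch lengths along that path: 1.20 + 0.21 + 0.89 + 1.85 + 1.44 + 0.06 + 0.09 + 1.41 = 7.15.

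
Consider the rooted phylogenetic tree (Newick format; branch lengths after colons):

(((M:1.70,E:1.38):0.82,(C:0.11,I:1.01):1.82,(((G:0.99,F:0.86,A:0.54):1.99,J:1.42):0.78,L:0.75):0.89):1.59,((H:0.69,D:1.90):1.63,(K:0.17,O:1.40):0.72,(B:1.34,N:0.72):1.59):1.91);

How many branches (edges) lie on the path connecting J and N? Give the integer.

7

The MRCA of J and N is the root of the tree.
From J up to that node: 4 branches. From N up to the same node: 3 branches. Total: 4 + 3 = 7.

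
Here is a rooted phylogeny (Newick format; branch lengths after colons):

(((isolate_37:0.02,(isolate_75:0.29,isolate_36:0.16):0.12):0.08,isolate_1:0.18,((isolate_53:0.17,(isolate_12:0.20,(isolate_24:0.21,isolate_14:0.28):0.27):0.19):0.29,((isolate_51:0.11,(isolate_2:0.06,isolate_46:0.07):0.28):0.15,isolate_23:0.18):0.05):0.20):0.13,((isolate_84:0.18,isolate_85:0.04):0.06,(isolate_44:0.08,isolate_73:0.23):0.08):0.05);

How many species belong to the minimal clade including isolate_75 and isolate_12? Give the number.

12

The MRCA of isolate_75 and isolate_12 is the node subtending ((isolate_37,(isolate_75,isolate_36)),isolate_1,((isolate_53,(isolate_12,(isolate_24,isolate_14))),((isolate_51,(isolate_2,isolate_46)),isolate_23))).
That clade contains 12 terminal taxa: isolate_1, isolate_12, isolate_14, isolate_2, isolate_23, isolate_24, isolate_36, isolate_37, isolate_46, isolate_51, isolate_53, isolate_75.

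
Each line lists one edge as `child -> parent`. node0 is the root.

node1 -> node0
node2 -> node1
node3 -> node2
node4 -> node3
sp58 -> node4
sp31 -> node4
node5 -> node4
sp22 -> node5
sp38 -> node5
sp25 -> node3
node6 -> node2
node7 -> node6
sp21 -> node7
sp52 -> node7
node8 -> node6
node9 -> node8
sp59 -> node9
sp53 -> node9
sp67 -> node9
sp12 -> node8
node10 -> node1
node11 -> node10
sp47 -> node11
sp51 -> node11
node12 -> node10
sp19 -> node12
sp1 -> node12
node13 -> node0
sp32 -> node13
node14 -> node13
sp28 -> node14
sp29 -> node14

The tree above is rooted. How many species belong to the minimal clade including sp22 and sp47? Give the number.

The MRCA of sp22 and sp47 is the node subtending ((((sp58,sp31,(sp22,sp38)),sp25),((sp21,sp52),((sp59,sp53,sp67),sp12))),((sp47,sp51),(sp19,sp1))).
That clade contains 15 terminal taxa: sp1, sp12, sp19, sp21, sp22, sp25, sp31, sp38, sp47, sp51, sp52, sp53, sp58, sp59, sp67.

15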